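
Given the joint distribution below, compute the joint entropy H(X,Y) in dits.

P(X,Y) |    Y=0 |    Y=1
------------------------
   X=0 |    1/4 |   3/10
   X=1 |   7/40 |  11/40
0.5940 dits

Joint entropy is H(X,Y) = -Σ_{x,y} p(x,y) log p(x,y).

Summing over all non-zero entries:
H(X,Y) = -[1/4·log_10(1/4) + 3/10·log_10(3/10) + 7/40·log_10(7/40) + 11/40·log_10(11/40)]
H(X,Y) = 0.5940 dits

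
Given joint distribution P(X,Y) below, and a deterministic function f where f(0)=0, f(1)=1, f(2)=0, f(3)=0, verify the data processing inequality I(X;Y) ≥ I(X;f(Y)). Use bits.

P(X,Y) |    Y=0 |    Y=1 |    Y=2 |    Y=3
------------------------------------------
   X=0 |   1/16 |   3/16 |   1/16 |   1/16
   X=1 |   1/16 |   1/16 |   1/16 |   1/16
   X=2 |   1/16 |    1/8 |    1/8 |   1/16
I(X;Y) = 0.0447, I(X;f(Y)) = 0.0323, inequality holds: 0.0447 ≥ 0.0323

Data Processing Inequality: For any Markov chain X → Y → Z, we have I(X;Y) ≥ I(X;Z).

Here Z = f(Y) is a deterministic function of Y, forming X → Y → Z.

Original I(X;Y) = 0.0447 bits

After applying f:
P(X,Z) where Z=f(Y):
- P(X,Z=0) = P(X,Y=0) + P(X,Y=2) + P(X,Y=3)
- P(X,Z=1) = P(X,Y=1)

I(X;Z) = I(X;f(Y)) = 0.0323 bits

Verification: 0.0447 ≥ 0.0323 ✓

Information cannot be created by processing; the function f can only lose information about X.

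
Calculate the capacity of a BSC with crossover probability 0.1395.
0.4171 bits

For a binary symmetric channel (BSC) with error probability p:
Capacity C = 1 - H(p) bits per symbol

where H(p) = -p log₂(p) - (1-p) log₂(1-p) is the binary entropy function.

H(0.1395) = 0.5829 bits
C = 1 - 0.5829 = 0.4171 bits per symbol

This means we can reliably transmit up to 0.4171 bits of information per channel use.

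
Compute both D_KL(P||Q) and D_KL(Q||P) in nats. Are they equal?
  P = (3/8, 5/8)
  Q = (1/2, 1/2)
D_KL(P||Q) = 0.0316, D_KL(Q||P) = 0.0323

KL divergence is not symmetric: D_KL(P||Q) ≠ D_KL(Q||P) in general.

D_KL(P||Q) = 0.0316 nats
D_KL(Q||P) = 0.0323 nats

No, they are not equal!

This asymmetry is why KL divergence is not a true distance metric.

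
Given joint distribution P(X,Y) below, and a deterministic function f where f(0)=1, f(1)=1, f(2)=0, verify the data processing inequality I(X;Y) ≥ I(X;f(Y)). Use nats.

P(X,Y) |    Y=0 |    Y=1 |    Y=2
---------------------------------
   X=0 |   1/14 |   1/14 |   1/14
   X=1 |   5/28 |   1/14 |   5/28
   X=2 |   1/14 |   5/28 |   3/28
I(X;Y) = 0.0536, I(X;f(Y)) = 0.0061, inequality holds: 0.0536 ≥ 0.0061

Data Processing Inequality: For any Markov chain X → Y → Z, we have I(X;Y) ≥ I(X;Z).

Here Z = f(Y) is a deterministic function of Y, forming X → Y → Z.

Original I(X;Y) = 0.0536 nats

After applying f:
P(X,Z) where Z=f(Y):
- P(X,Z=0) = P(X,Y=2)
- P(X,Z=1) = P(X,Y=0) + P(X,Y=1)

I(X;Z) = I(X;f(Y)) = 0.0061 nats

Verification: 0.0536 ≥ 0.0061 ✓

Information cannot be created by processing; the function f can only lose information about X.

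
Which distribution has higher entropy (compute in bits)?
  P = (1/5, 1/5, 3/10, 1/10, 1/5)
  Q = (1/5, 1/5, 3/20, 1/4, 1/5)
Q

Computing entropies in bits:
H(P) = 2.2464
H(Q) = 2.3037

Distribution Q has higher entropy.

Intuition: The distribution closer to uniform (more spread out) has higher entropy.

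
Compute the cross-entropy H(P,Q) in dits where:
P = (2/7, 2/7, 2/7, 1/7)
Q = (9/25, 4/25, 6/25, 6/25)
0.6198 dits

Cross-entropy: H(P,Q) = -Σ p(x) log q(x)

Alternatively: H(P,Q) = H(P) + D_KL(P||Q)
H(P) = 0.5871 dits
D_KL(P||Q) = 0.0327 dits

H(P,Q) = 0.5871 + 0.0327 = 0.6198 dits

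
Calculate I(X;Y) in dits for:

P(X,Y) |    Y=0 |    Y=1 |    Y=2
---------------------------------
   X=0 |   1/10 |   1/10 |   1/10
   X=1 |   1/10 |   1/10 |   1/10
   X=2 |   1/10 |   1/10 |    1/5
0.0060 dits

Mutual information: I(X;Y) = H(X) + H(Y) - H(X,Y)

Marginals:
P(X) = (3/10, 3/10, 2/5), H(X) = 0.4729 dits
P(Y) = (3/10, 3/10, 2/5), H(Y) = 0.4729 dits

Joint entropy: H(X,Y) = 0.9398 dits

I(X;Y) = 0.4729 + 0.4729 - 0.9398 = 0.0060 dits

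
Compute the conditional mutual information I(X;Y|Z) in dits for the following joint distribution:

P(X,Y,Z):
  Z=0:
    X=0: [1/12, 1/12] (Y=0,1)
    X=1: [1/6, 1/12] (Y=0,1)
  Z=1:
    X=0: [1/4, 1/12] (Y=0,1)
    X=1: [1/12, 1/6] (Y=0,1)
0.0250 dits

Conditional mutual information: I(X;Y|Z) = H(X|Z) + H(Y|Z) - H(X,Y|Z)

H(Z) = 0.2950
H(X,Z) = 0.5898 → H(X|Z) = 0.2948
H(Y,Z) = 0.5898 → H(Y|Z) = 0.2948
H(X,Y,Z) = 0.8596 → H(X,Y|Z) = 0.5646

I(X;Y|Z) = 0.2948 + 0.2948 - 0.5646 = 0.0250 dits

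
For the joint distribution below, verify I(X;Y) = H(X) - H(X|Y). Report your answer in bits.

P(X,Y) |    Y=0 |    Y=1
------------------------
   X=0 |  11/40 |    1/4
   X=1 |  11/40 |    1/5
I(X;Y) = 0.0022 bits

Mutual information has multiple equivalent forms:
- I(X;Y) = H(X) - H(X|Y)
- I(X;Y) = H(Y) - H(Y|X)
- I(X;Y) = H(X) + H(Y) - H(X,Y)

Computing all quantities:
H(X) = 0.9982, H(Y) = 0.9928, H(X,Y) = 1.9888
H(X|Y) = 0.9960, H(Y|X) = 0.9906

Verification:
H(X) - H(X|Y) = 0.9982 - 0.9960 = 0.0022
H(Y) - H(Y|X) = 0.9928 - 0.9906 = 0.0022
H(X) + H(Y) - H(X,Y) = 0.9982 + 0.9928 - 1.9888 = 0.0022

All forms give I(X;Y) = 0.0022 bits. ✓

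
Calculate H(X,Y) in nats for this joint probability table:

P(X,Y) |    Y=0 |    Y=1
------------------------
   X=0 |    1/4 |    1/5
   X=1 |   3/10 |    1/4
1.3762 nats

Joint entropy is H(X,Y) = -Σ_{x,y} p(x,y) log p(x,y).

Summing over all non-zero entries:
H(X,Y) = -[1/4·log_e(1/4) + 1/5·log_e(1/5) + 3/10·log_e(3/10) + 1/4·log_e(1/4)]
H(X,Y) = 1.3762 nats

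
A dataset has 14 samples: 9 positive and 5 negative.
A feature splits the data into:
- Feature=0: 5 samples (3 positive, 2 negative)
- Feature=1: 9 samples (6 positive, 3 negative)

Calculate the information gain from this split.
0.0032 bits

Information Gain = H(Y) - H(Y|Feature)

Before split:
P(positive) = 9/14 = 0.6429
H(Y) = 0.9403 bits

After split:
Feature=0: H = 0.9710 bits (weight = 5/14)
Feature=1: H = 0.9183 bits (weight = 9/14)
H(Y|Feature) = (5/14)×0.9710 + (9/14)×0.9183 = 0.9371 bits

Information Gain = 0.9403 - 0.9371 = 0.0032 bits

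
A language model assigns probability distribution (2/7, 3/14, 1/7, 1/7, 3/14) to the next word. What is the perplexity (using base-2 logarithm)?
4.8264

Perplexity is 2^H (or exp(H) for natural log).

First, H = -Σ p log p = 2.2709 bits
Perplexity = 2^2.2709 = 4.8264

Interpretation: The model's uncertainty is equivalent to choosing uniformly among 4.8 options.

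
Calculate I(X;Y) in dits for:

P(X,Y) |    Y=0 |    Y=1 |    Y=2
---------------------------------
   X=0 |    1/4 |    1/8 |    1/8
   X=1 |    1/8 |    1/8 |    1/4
0.0184 dits

Mutual information: I(X;Y) = H(X) + H(Y) - H(X,Y)

Marginals:
P(X) = (1/2, 1/2), H(X) = 0.3010 dits
P(Y) = (3/8, 1/4, 3/8), H(Y) = 0.4700 dits

Joint entropy: H(X,Y) = 0.7526 dits

I(X;Y) = 0.3010 + 0.4700 - 0.7526 = 0.0184 dits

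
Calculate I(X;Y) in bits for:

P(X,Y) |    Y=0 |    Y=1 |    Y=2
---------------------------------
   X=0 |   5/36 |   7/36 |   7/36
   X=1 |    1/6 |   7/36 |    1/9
0.0162 bits

Mutual information: I(X;Y) = H(X) + H(Y) - H(X,Y)

Marginals:
P(X) = (19/36, 17/36), H(X) = 0.9978 bits
P(Y) = (11/36, 7/18, 11/36), H(Y) = 1.5752 bits

Joint entropy: H(X,Y) = 2.5568 bits

I(X;Y) = 0.9978 + 1.5752 - 2.5568 = 0.0162 bits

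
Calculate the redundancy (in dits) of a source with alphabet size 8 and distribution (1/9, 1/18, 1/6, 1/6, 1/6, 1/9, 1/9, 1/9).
0.0202 dits

Redundancy measures how far a source is from maximum entropy:
R = H_max - H(X)

Maximum entropy for 8 symbols: H_max = log_10(8) = 0.9031 dits
Actual entropy: H(X) = 0.8829 dits
Redundancy: R = 0.9031 - 0.8829 = 0.0202 dits

This redundancy represents potential for compression: the source could be compressed by 0.0202 dits per symbol.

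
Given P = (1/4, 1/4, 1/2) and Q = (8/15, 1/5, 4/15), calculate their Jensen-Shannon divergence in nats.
0.0456 nats

Jensen-Shannon divergence is:
JSD(P||Q) = 0.5 × D_KL(P||M) + 0.5 × D_KL(Q||M)
where M = 0.5 × (P + Q) is the mixture distribution.

M = 0.5 × (1/4, 1/4, 1/2) + 0.5 × (8/15, 1/5, 4/15) = (0.391667, 9/40, 0.383333)

D_KL(P||M) = 0.0470 nats
D_KL(Q||M) = 0.0443 nats

JSD(P||Q) = 0.5 × 0.0470 + 0.5 × 0.0443 = 0.0456 nats

Unlike KL divergence, JSD is symmetric and bounded: 0 ≤ JSD ≤ log(2).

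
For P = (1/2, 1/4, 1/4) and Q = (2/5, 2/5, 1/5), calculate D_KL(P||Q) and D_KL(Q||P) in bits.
D_KL(P||Q) = 0.0719, D_KL(Q||P) = 0.0781

KL divergence is not symmetric: D_KL(P||Q) ≠ D_KL(Q||P) in general.

D_KL(P||Q) = 0.0719 bits
D_KL(Q||P) = 0.0781 bits

No, they are not equal!

This asymmetry is why KL divergence is not a true distance metric.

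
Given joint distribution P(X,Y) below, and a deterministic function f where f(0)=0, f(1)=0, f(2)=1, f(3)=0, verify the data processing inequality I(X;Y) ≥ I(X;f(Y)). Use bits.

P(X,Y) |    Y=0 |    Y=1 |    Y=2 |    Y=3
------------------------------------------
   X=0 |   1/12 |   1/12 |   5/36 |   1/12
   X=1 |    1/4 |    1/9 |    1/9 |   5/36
I(X;Y) = 0.0422, I(X;f(Y)) = 0.0276, inequality holds: 0.0422 ≥ 0.0276

Data Processing Inequality: For any Markov chain X → Y → Z, we have I(X;Y) ≥ I(X;Z).

Here Z = f(Y) is a deterministic function of Y, forming X → Y → Z.

Original I(X;Y) = 0.0422 bits

After applying f:
P(X,Z) where Z=f(Y):
- P(X,Z=0) = P(X,Y=0) + P(X,Y=1) + P(X,Y=3)
- P(X,Z=1) = P(X,Y=2)

I(X;Z) = I(X;f(Y)) = 0.0276 bits

Verification: 0.0422 ≥ 0.0276 ✓

Information cannot be created by processing; the function f can only lose information about X.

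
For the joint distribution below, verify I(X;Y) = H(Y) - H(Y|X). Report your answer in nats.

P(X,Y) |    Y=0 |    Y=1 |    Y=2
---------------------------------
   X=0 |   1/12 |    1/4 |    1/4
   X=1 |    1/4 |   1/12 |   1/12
I(X;Y) = 0.1169 nats

Mutual information has multiple equivalent forms:
- I(X;Y) = H(X) - H(X|Y)
- I(X;Y) = H(Y) - H(Y|X)
- I(X;Y) = H(X) + H(Y) - H(X,Y)

Computing all quantities:
H(X) = 0.6792, H(Y) = 1.0986, H(X,Y) = 1.6609
H(X|Y) = 0.5623, H(Y|X) = 0.9818

Verification:
H(X) - H(X|Y) = 0.6792 - 0.5623 = 0.1169
H(Y) - H(Y|X) = 1.0986 - 0.9818 = 0.1169
H(X) + H(Y) - H(X,Y) = 0.6792 + 1.0986 - 1.6609 = 0.1169

All forms give I(X;Y) = 0.1169 nats. ✓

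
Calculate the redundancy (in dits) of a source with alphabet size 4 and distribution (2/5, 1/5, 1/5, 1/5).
0.0235 dits

Redundancy measures how far a source is from maximum entropy:
R = H_max - H(X)

Maximum entropy for 4 symbols: H_max = log_10(4) = 0.6021 dits
Actual entropy: H(X) = 0.5786 dits
Redundancy: R = 0.6021 - 0.5786 = 0.0235 dits

This redundancy represents potential for compression: the source could be compressed by 0.0235 dits per symbol.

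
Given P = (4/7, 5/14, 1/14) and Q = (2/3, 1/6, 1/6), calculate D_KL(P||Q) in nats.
0.1236 nats

KL divergence: D_KL(P||Q) = Σ p(x) log(p(x)/q(x))

Computing term by term:
  x=0: 4/7 × log_e[(4/7)/(2/3)] = 4/7 × -0.1542 = -0.0881
  x=1: 5/14 × log_e[(5/14)/(1/6)] = 5/14 × 0.7621 = 0.2722
  x=2: 1/14 × log_e[(1/14)/(1/6)] = 1/14 × -0.8473 = -0.0605

D_KL(P||Q) = 0.1236 nats

Note: KL divergence is always non-negative and equals 0 iff P = Q.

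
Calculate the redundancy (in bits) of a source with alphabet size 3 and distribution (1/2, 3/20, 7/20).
0.1443 bits

Redundancy measures how far a source is from maximum entropy:
R = H_max - H(X)

Maximum entropy for 3 symbols: H_max = log_2(3) = 1.5850 bits
Actual entropy: H(X) = 1.4406 bits
Redundancy: R = 1.5850 - 1.4406 = 0.1443 bits

This redundancy represents potential for compression: the source could be compressed by 0.1443 bits per symbol.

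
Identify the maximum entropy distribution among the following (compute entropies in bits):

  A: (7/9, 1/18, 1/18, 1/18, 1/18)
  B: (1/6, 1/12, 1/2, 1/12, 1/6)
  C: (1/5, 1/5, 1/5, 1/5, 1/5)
C

For a discrete distribution over n outcomes, entropy is maximized by the uniform distribution.

Computing entropies:
H(A) = 1.2086 bits
H(B) = 1.9591 bits
H(C) = 2.3219 bits

The uniform distribution (where all probabilities equal 1/5) achieves the maximum entropy of log_2(5) = 2.3219 bits.

Distribution C has the highest entropy.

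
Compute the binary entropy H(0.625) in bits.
0.9544 bits

The binary entropy function is:
H(p) = -p log(p) - (1-p) log(1-p)

H(0.625) = -0.625 × log_2(0.625) - 0.375 × log_2(0.375)
H(0.625) = 0.9544 bits

Note: Binary entropy is maximized at p=0.5 (H=1 bit) and minimized at p=0 or p=1 (H=0).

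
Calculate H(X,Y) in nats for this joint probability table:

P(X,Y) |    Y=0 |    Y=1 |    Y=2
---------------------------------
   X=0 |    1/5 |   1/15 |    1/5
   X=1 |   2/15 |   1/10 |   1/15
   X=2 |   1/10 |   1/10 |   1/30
2.0777 nats

Joint entropy is H(X,Y) = -Σ_{x,y} p(x,y) log p(x,y).

Summing over all non-zero entries:
H(X,Y) = -[1/5·log_e(1/5) + 1/15·log_e(1/15) + 1/5·log_e(1/5) + 2/15·log_e(2/15) + 1/10·log_e(1/10) + 1/15·log_e(1/15) + 1/10·log_e(1/10) + 1/10·log_e(1/10) + 1/30·log_e(1/30)]
H(X,Y) = 2.0777 nats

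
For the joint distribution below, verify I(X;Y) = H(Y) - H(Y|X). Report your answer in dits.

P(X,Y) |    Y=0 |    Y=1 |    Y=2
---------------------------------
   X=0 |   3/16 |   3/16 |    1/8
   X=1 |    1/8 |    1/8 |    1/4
I(X;Y) = 0.0147 dits

Mutual information has multiple equivalent forms:
- I(X;Y) = H(X) - H(X|Y)
- I(X;Y) = H(Y) - H(Y|X)
- I(X;Y) = H(X) + H(Y) - H(X,Y)

Computing all quantities:
H(X) = 0.3010, H(Y) = 0.4755, H(X,Y) = 0.7618
H(X|Y) = 0.2863, H(Y|X) = 0.4608

Verification:
H(X) - H(X|Y) = 0.3010 - 0.2863 = 0.0147
H(Y) - H(Y|X) = 0.4755 - 0.4608 = 0.0147
H(X) + H(Y) - H(X,Y) = 0.3010 + 0.4755 - 0.7618 = 0.0147

All forms give I(X;Y) = 0.0147 dits. ✓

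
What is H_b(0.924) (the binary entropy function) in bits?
0.3879 bits

The binary entropy function is:
H(p) = -p log(p) - (1-p) log(1-p)

H(0.924) = -0.924 × log_2(0.924) - 0.076 × log_2(0.076)
H(0.924) = 0.3879 bits

Note: Binary entropy is maximized at p=0.5 (H=1 bit) and minimized at p=0 or p=1 (H=0).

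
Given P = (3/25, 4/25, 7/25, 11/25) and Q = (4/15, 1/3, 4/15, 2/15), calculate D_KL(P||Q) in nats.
0.3257 nats

KL divergence: D_KL(P||Q) = Σ p(x) log(p(x)/q(x))

Computing term by term:
  x=0: 3/25 × log_e[(3/25)/(4/15)] = 3/25 × -0.7985 = -0.0958
  x=1: 4/25 × log_e[(4/25)/(1/3)] = 4/25 × -0.7340 = -0.1174
  x=2: 7/25 × log_e[(7/25)/(4/15)] = 7/25 × 0.0488 = 0.0137
  x=3: 11/25 × log_e[(11/25)/(2/15)] = 11/25 × 1.1939 = 0.5253

D_KL(P||Q) = 0.3257 nats

Note: KL divergence is always non-negative and equals 0 iff P = Q.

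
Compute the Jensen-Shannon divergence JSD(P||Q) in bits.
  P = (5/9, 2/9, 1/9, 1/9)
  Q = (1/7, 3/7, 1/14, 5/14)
0.1702 bits

Jensen-Shannon divergence is:
JSD(P||Q) = 0.5 × D_KL(P||M) + 0.5 × D_KL(Q||M)
where M = 0.5 × (P + Q) is the mixture distribution.

M = 0.5 × (5/9, 2/9, 1/9, 1/9) + 0.5 × (1/7, 3/7, 1/14, 5/14) = (0.349206, 0.325397, 0.0912698, 0.234127)

D_KL(P||M) = 0.1619 bits
D_KL(Q||M) = 0.1784 bits

JSD(P||Q) = 0.5 × 0.1619 + 0.5 × 0.1784 = 0.1702 bits

Unlike KL divergence, JSD is symmetric and bounded: 0 ≤ JSD ≤ log(2).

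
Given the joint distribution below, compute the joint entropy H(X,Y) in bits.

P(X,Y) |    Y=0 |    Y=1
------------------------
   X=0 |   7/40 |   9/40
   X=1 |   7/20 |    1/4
1.9544 bits

Joint entropy is H(X,Y) = -Σ_{x,y} p(x,y) log p(x,y).

Summing over all non-zero entries:
H(X,Y) = -[7/40·log_2(7/40) + 9/40·log_2(9/40) + 7/20·log_2(7/20) + 1/4·log_2(1/4)]
H(X,Y) = 1.9544 bits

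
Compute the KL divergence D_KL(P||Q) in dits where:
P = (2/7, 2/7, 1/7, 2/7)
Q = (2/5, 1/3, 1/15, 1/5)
0.0307 dits

KL divergence: D_KL(P||Q) = Σ p(x) log(p(x)/q(x))

Computing term by term:
  x=0: 2/7 × log_10[(2/7)/(2/5)] = 2/7 × -0.1461 = -0.0418
  x=1: 2/7 × log_10[(2/7)/(1/3)] = 2/7 × -0.0669 = -0.0191
  x=2: 1/7 × log_10[(1/7)/(1/15)] = 1/7 × 0.3310 = 0.0473
  x=3: 2/7 × log_10[(2/7)/(1/5)] = 2/7 × 0.1549 = 0.0443

D_KL(P||Q) = 0.0307 dits

Note: KL divergence is always non-negative and equals 0 iff P = Q.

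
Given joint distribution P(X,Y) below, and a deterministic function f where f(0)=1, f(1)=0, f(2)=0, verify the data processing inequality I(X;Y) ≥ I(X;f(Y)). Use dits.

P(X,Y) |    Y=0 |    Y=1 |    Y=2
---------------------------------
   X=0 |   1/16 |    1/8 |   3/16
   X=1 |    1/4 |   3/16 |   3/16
I(X;Y) = 0.0152, I(X;f(Y)) = 0.0137, inequality holds: 0.0152 ≥ 0.0137

Data Processing Inequality: For any Markov chain X → Y → Z, we have I(X;Y) ≥ I(X;Z).

Here Z = f(Y) is a deterministic function of Y, forming X → Y → Z.

Original I(X;Y) = 0.0152 dits

After applying f:
P(X,Z) where Z=f(Y):
- P(X,Z=0) = P(X,Y=1) + P(X,Y=2)
- P(X,Z=1) = P(X,Y=0)

I(X;Z) = I(X;f(Y)) = 0.0137 dits

Verification: 0.0152 ≥ 0.0137 ✓

Information cannot be created by processing; the function f can only lose information about X.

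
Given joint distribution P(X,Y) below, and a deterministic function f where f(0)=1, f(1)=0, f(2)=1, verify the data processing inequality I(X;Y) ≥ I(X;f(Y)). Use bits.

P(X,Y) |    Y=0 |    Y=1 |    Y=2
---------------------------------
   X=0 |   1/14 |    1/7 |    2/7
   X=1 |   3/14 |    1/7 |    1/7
I(X;Y) = 0.0889, I(X;f(Y)) = 0.0000, inequality holds: 0.0889 ≥ 0.0000

Data Processing Inequality: For any Markov chain X → Y → Z, we have I(X;Y) ≥ I(X;Z).

Here Z = f(Y) is a deterministic function of Y, forming X → Y → Z.

Original I(X;Y) = 0.0889 bits

After applying f:
P(X,Z) where Z=f(Y):
- P(X,Z=0) = P(X,Y=1)
- P(X,Z=1) = P(X,Y=0) + P(X,Y=2)

I(X;Z) = I(X;f(Y)) = 0.0000 bits

Verification: 0.0889 ≥ 0.0000 ✓

Information cannot be created by processing; the function f can only lose information about X.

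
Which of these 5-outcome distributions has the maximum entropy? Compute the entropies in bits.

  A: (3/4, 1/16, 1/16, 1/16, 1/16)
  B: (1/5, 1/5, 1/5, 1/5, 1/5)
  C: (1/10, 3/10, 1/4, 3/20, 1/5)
B

For a discrete distribution over n outcomes, entropy is maximized by the uniform distribution.

Computing entropies:
H(A) = 1.3113 bits
H(B) = 2.3219 bits
H(C) = 2.2282 bits

The uniform distribution (where all probabilities equal 1/5) achieves the maximum entropy of log_2(5) = 2.3219 bits.

Distribution B has the highest entropy.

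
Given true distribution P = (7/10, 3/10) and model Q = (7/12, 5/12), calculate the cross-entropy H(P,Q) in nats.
0.6399 nats

Cross-entropy: H(P,Q) = -Σ p(x) log q(x)

Alternatively: H(P,Q) = H(P) + D_KL(P||Q)
H(P) = 0.6109 nats
D_KL(P||Q) = 0.0291 nats

H(P,Q) = 0.6109 + 0.0291 = 0.6399 nats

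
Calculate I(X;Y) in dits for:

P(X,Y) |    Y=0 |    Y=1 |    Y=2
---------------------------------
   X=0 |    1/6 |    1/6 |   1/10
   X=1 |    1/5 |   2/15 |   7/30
0.0095 dits

Mutual information: I(X;Y) = H(X) + H(Y) - H(X,Y)

Marginals:
P(X) = (13/30, 17/30), H(X) = 0.2972 dits
P(Y) = (11/30, 3/10, 1/3), H(Y) = 0.4757 dits

Joint entropy: H(X,Y) = 0.7633 dits

I(X;Y) = 0.2972 + 0.4757 - 0.7633 = 0.0095 dits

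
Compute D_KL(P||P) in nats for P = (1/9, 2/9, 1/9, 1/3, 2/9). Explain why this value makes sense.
0.0000 nats

KL divergence satisfies the Gibbs inequality: D_KL(P||Q) ≥ 0 for all distributions P, Q.

D_KL(P||Q) = Σ p(x) log(p(x)/q(x))
Each term is p(x) × log_e(p(x)/p(x)) = p(x) × log_e(1) = 0, so the sum is 0.
D_KL(P||Q) = 0.0000 nats

When P = Q, the KL divergence is exactly 0, as there is no 'divergence' between identical distributions.

This non-negativity is a fundamental property: relative entropy cannot be negative because it measures how different Q is from P.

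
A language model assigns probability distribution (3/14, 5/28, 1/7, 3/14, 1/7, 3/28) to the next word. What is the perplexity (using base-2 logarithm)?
5.8306

Perplexity is 2^H (or exp(H) for natural log).

First, H = -Σ p log p = 2.5436 bits
Perplexity = 2^2.5436 = 5.8306

Interpretation: The model's uncertainty is equivalent to choosing uniformly among 5.8 options.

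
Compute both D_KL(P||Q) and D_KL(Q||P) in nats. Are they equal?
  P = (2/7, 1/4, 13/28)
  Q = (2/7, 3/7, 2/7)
D_KL(P||Q) = 0.0907, D_KL(Q||P) = 0.0923

KL divergence is not symmetric: D_KL(P||Q) ≠ D_KL(Q||P) in general.

D_KL(P||Q) = 0.0907 nats
D_KL(Q||P) = 0.0923 nats

No, they are not equal!

This asymmetry is why KL divergence is not a true distance metric.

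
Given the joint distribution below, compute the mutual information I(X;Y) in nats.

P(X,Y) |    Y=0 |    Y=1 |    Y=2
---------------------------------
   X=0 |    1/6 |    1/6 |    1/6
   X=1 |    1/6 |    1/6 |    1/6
0.0000 nats

Mutual information: I(X;Y) = H(X) + H(Y) - H(X,Y)

Marginals:
P(X) = (1/2, 1/2), H(X) = 0.6931 nats
P(Y) = (1/3, 1/3, 1/3), H(Y) = 1.0986 nats

Joint entropy: H(X,Y) = 1.7918 nats

I(X;Y) = 0.6931 + 1.0986 - 1.7918 = 0.0000 nats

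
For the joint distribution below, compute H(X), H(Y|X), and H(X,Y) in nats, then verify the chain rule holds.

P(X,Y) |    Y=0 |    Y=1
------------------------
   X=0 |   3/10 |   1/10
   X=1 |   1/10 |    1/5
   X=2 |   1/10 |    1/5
H(X,Y) = 1.6957, H(X) = 1.0889, H(Y|X) = 0.6068 (all in nats)

Chain rule: H(X,Y) = H(X) + H(Y|X)

Left side — joint entropy directly:
H(X,Y) = -Σ p(x,y) log p(x,y) = 1.6957 nats

Right side — compute H(Y|X) from the conditional distributions:
P(X) = (2/5, 3/10, 3/10), so H(X) = 1.0889 nats
H(Y|X) = Σ_x P(X=x) · H(Y|X=x):
  P(Y|X=0) = (3/4, 1/4), H(Y|X=0) = 0.5623, weight P(X=0) = 2/5
  P(Y|X=1) = (1/3, 2/3), H(Y|X=1) = 0.6365, weight P(X=1) = 3/10
  P(Y|X=2) = (1/3, 2/3), H(Y|X=2) = 0.6365, weight P(X=2) = 3/10
H(Y|X) = 0.6068 nats

H(X) + H(Y|X) = 1.0889 + 0.6068 = 1.6957 nats

Both sides equal 1.6957 nats. ✓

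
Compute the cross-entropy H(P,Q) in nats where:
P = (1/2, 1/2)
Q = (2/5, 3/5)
0.7136 nats

Cross-entropy: H(P,Q) = -Σ p(x) log q(x)

Alternatively: H(P,Q) = H(P) + D_KL(P||Q)
H(P) = 0.6931 nats
D_KL(P||Q) = 0.0204 nats

H(P,Q) = 0.6931 + 0.0204 = 0.7136 nats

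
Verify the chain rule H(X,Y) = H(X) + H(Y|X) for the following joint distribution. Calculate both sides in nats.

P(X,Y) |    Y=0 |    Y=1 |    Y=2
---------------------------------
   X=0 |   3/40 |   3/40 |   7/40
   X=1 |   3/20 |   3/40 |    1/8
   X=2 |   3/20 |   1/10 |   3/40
H(X,Y) = 2.1414, H(X) = 1.0980, H(Y|X) = 1.0434 (all in nats)

Chain rule: H(X,Y) = H(X) + H(Y|X)

Left side — joint entropy directly:
H(X,Y) = -Σ p(x,y) log p(x,y) = 2.1414 nats

Right side — compute H(Y|X) from the conditional distributions:
P(X) = (13/40, 7/20, 13/40), so H(X) = 1.0980 nats
H(Y|X) = Σ_x P(X=x) · H(Y|X=x):
  P(Y|X=0) = (3/13, 3/13, 7/13), H(Y|X=0) = 1.0101, weight P(X=0) = 13/40
  P(Y|X=1) = (3/7, 3/14, 5/14), H(Y|X=1) = 1.0609, weight P(X=1) = 7/20
  P(Y|X=2) = (6/13, 4/13, 3/13), H(Y|X=2) = 1.0579, weight P(X=2) = 13/40
H(Y|X) = 1.0434 nats

H(X) + H(Y|X) = 1.0980 + 1.0434 = 2.1414 nats

Both sides equal 2.1414 nats. ✓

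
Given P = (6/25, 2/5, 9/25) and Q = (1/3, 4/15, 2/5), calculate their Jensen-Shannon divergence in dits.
0.0048 dits

Jensen-Shannon divergence is:
JSD(P||Q) = 0.5 × D_KL(P||M) + 0.5 × D_KL(Q||M)
where M = 0.5 × (P + Q) is the mixture distribution.

M = 0.5 × (6/25, 2/5, 9/25) + 0.5 × (1/3, 4/15, 2/5) = (0.286667, 1/3, 0.38)

D_KL(P||M) = 0.0047 dits
D_KL(Q||M) = 0.0049 dits

JSD(P||Q) = 0.5 × 0.0047 + 0.5 × 0.0049 = 0.0048 dits

Unlike KL divergence, JSD is symmetric and bounded: 0 ≤ JSD ≤ log(2).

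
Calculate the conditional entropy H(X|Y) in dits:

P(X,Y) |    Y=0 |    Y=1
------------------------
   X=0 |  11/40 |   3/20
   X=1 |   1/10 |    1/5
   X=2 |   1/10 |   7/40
0.4495 dits

Using the chain rule: H(X|Y) = H(X,Y) - H(Y)

First, compute H(X,Y) = 0.7500 dits

Marginal P(Y) = (19/40, 21/40)
H(Y) = 0.3005 dits

H(X|Y) = H(X,Y) - H(Y) = 0.7500 - 0.3005 = 0.4495 dits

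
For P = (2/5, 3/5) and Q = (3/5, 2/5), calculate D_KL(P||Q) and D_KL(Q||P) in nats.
D_KL(P||Q) = 0.0811, D_KL(Q||P) = 0.0811

KL divergence is not symmetric: D_KL(P||Q) ≠ D_KL(Q||P) in general.

D_KL(P||Q) = 0.0811 nats
D_KL(Q||P) = 0.0811 nats

In this case they happen to be equal (to 4 decimal places).

This asymmetry is why KL divergence is not a true distance metric.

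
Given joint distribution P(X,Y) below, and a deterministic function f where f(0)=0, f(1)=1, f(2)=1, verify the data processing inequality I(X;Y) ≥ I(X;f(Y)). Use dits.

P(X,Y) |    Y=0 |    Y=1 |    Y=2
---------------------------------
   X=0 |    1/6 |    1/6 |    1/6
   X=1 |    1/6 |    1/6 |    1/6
I(X;Y) = 0.0000, I(X;f(Y)) = 0.0000, inequality holds: 0.0000 ≥ 0.0000

Data Processing Inequality: For any Markov chain X → Y → Z, we have I(X;Y) ≥ I(X;Z).

Here Z = f(Y) is a deterministic function of Y, forming X → Y → Z.

Original I(X;Y) = 0.0000 dits

After applying f:
P(X,Z) where Z=f(Y):
- P(X,Z=0) = P(X,Y=0)
- P(X,Z=1) = P(X,Y=1) + P(X,Y=2)

I(X;Z) = I(X;f(Y)) = 0.0000 dits

Verification: 0.0000 ≥ 0.0000 ✓

Information cannot be created by processing; the function f can only lose information about X.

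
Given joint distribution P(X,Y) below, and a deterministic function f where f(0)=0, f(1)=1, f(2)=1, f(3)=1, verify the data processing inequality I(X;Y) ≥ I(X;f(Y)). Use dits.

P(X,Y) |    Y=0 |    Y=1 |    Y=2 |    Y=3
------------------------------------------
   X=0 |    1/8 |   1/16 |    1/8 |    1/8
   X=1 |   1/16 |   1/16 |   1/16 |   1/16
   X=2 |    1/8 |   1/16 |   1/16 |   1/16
I(X;Y) = 0.0070, I(X;f(Y)) = 0.0037, inequality holds: 0.0070 ≥ 0.0037

Data Processing Inequality: For any Markov chain X → Y → Z, we have I(X;Y) ≥ I(X;Z).

Here Z = f(Y) is a deterministic function of Y, forming X → Y → Z.

Original I(X;Y) = 0.0070 dits

After applying f:
P(X,Z) where Z=f(Y):
- P(X,Z=0) = P(X,Y=0)
- P(X,Z=1) = P(X,Y=1) + P(X,Y=2) + P(X,Y=3)

I(X;Z) = I(X;f(Y)) = 0.0037 dits

Verification: 0.0070 ≥ 0.0037 ✓

Information cannot be created by processing; the function f can only lose information about X.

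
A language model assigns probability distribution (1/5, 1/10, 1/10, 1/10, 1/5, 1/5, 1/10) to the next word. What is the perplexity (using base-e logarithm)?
6.5975

Perplexity is e^H (or exp(H) for natural log).

First, H = -Σ p log p = 1.8867 nats
Perplexity = e^1.8867 = 6.5975

Interpretation: The model's uncertainty is equivalent to choosing uniformly among 6.6 options.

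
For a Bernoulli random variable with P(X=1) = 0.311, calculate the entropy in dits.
0.2692 dits

The binary entropy function is:
H(p) = -p log(p) - (1-p) log(1-p)

H(0.311) = -0.311 × log_10(0.311) - 0.689 × log_10(0.689)
H(0.311) = 0.2692 dits

Note: Binary entropy is maximized at p=0.5 (H=1 bit) and minimized at p=0 or p=1 (H=0).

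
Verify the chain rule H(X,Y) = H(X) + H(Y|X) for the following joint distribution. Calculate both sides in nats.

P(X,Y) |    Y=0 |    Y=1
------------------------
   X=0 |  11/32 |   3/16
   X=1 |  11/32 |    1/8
H(X,Y) = 1.3079, H(X) = 0.6912, H(Y|X) = 0.6167 (all in nats)

Chain rule: H(X,Y) = H(X) + H(Y|X)

Left side — joint entropy directly:
H(X,Y) = -Σ p(x,y) log p(x,y) = 1.3079 nats

Right side — compute H(Y|X) from the conditional distributions:
P(X) = (17/32, 15/32), so H(X) = 0.6912 nats
H(Y|X) = Σ_x P(X=x) · H(Y|X=x):
  P(Y|X=0) = (11/17, 6/17), H(Y|X=0) = 0.6492, weight P(X=0) = 17/32
  P(Y|X=1) = (11/15, 4/15), H(Y|X=1) = 0.5799, weight P(X=1) = 15/32
H(Y|X) = 0.6167 nats

H(X) + H(Y|X) = 0.6912 + 0.6167 = 1.3079 nats

Both sides equal 1.3079 nats. ✓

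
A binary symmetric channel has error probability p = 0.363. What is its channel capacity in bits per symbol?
0.0549 bits

For a binary symmetric channel (BSC) with error probability p:
Capacity C = 1 - H(p) bits per symbol

where H(p) = -p log₂(p) - (1-p) log₂(1-p) is the binary entropy function.

H(0.363) = 0.9451 bits
C = 1 - 0.9451 = 0.0549 bits per symbol

This means we can reliably transmit up to 0.0549 bits of information per channel use.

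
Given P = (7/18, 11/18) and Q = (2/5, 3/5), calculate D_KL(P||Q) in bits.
0.0004 bits

KL divergence: D_KL(P||Q) = Σ p(x) log(p(x)/q(x))

Computing term by term:
  x=0: 7/18 × log_2[(7/18)/(2/5)] = 7/18 × -0.0406 = -0.0158
  x=1: 11/18 × log_2[(11/18)/(3/5)] = 11/18 × 0.0265 = 0.0162

D_KL(P||Q) = 0.0004 bits

Note: KL divergence is always non-negative and equals 0 iff P = Q.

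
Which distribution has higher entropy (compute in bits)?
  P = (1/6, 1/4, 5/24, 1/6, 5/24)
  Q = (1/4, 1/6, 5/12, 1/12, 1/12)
P

Computing entropies in bits:
H(P) = 2.3046
H(Q) = 2.0546

Distribution P has higher entropy.

Intuition: The distribution closer to uniform (more spread out) has higher entropy.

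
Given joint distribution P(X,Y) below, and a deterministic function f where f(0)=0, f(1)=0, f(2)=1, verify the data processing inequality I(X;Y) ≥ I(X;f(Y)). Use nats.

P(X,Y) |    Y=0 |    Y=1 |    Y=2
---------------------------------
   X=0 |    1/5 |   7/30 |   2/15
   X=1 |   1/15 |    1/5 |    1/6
I(X;Y) = 0.0291, I(X;f(Y)) = 0.0130, inequality holds: 0.0291 ≥ 0.0130

Data Processing Inequality: For any Markov chain X → Y → Z, we have I(X;Y) ≥ I(X;Z).

Here Z = f(Y) is a deterministic function of Y, forming X → Y → Z.

Original I(X;Y) = 0.0291 nats

After applying f:
P(X,Z) where Z=f(Y):
- P(X,Z=0) = P(X,Y=0) + P(X,Y=1)
- P(X,Z=1) = P(X,Y=2)

I(X;Z) = I(X;f(Y)) = 0.0130 nats

Verification: 0.0291 ≥ 0.0130 ✓

Information cannot be created by processing; the function f can only lose information about X.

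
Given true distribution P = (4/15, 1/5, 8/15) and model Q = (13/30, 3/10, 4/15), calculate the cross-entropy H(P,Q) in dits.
0.5076 dits

Cross-entropy: H(P,Q) = -Σ p(x) log q(x)

Alternatively: H(P,Q) = H(P) + D_KL(P||Q)
H(P) = 0.4385 dits
D_KL(P||Q) = 0.0691 dits

H(P,Q) = 0.4385 + 0.0691 = 0.5076 dits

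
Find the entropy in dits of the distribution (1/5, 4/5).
0.2173 dits

Shannon entropy is H(X) = -Σ p(x) log p(x).

For P = (1/5, 4/5):
H = -1/5 × log_10(1/5) -4/5 × log_10(4/5)
H = 0.2173 dits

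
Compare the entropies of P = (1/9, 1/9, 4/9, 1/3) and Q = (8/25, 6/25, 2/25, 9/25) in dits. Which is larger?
Q

Computing entropies in dits:
H(P) = 0.5276
H(Q) = 0.5546

Distribution Q has higher entropy.

Intuition: The distribution closer to uniform (more spread out) has higher entropy.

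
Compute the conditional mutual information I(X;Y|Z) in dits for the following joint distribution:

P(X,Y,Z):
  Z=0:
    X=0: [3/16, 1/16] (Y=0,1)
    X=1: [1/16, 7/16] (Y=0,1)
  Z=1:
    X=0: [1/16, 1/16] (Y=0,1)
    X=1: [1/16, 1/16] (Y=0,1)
0.0645 dits

Conditional mutual information: I(X;Y|Z) = H(X|Z) + H(Y|Z) - H(X,Y|Z)

H(Z) = 0.2442
H(X,Z) = 0.5268 → H(X|Z) = 0.2826
H(Y,Z) = 0.5268 → H(Y|Z) = 0.2826
H(X,Y,Z) = 0.7449 → H(X,Y|Z) = 0.5007

I(X;Y|Z) = 0.2826 + 0.2826 - 0.5007 = 0.0645 dits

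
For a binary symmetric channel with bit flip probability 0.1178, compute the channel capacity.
0.4770 bits

For a binary symmetric channel (BSC) with error probability p:
Capacity C = 1 - H(p) bits per symbol

where H(p) = -p log₂(p) - (1-p) log₂(1-p) is the binary entropy function.

H(0.1178) = 0.5230 bits
C = 1 - 0.5230 = 0.4770 bits per symbol

This means we can reliably transmit up to 0.4770 bits of information per channel use.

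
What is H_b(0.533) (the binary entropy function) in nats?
0.6910 nats

The binary entropy function is:
H(p) = -p log(p) - (1-p) log(1-p)

H(0.533) = -0.533 × log_e(0.533) - 0.467 × log_e(0.467)
H(0.533) = 0.6910 nats

Note: Binary entropy is maximized at p=0.5 (H=1 bit) and minimized at p=0 or p=1 (H=0).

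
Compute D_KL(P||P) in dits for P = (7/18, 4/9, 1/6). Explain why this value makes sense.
0.0000 dits

KL divergence satisfies the Gibbs inequality: D_KL(P||Q) ≥ 0 for all distributions P, Q.

D_KL(P||Q) = Σ p(x) log(p(x)/q(x))
Each term is p(x) × log_10(p(x)/p(x)) = p(x) × log_10(1) = 0, so the sum is 0.
D_KL(P||Q) = 0.0000 dits

When P = Q, the KL divergence is exactly 0, as there is no 'divergence' between identical distributions.

This non-negativity is a fundamental property: relative entropy cannot be negative because it measures how different Q is from P.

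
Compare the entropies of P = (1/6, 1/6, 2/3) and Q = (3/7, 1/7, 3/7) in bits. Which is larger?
Q

Computing entropies in bits:
H(P) = 1.2516
H(Q) = 1.4488

Distribution Q has higher entropy.

Intuition: The distribution closer to uniform (more spread out) has higher entropy.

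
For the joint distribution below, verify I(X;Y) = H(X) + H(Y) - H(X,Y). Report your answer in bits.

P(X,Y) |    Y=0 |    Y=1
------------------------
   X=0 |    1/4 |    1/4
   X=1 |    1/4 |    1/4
I(X;Y) = 0.0000 bits

Mutual information has multiple equivalent forms:
- I(X;Y) = H(X) - H(X|Y)
- I(X;Y) = H(Y) - H(Y|X)
- I(X;Y) = H(X) + H(Y) - H(X,Y)

Computing all quantities:
H(X) = 1.0000, H(Y) = 1.0000, H(X,Y) = 2.0000
H(X|Y) = 1.0000, H(Y|X) = 1.0000

Verification:
H(X) - H(X|Y) = 1.0000 - 1.0000 = 0.0000
H(Y) - H(Y|X) = 1.0000 - 1.0000 = 0.0000
H(X) + H(Y) - H(X,Y) = 1.0000 + 1.0000 - 2.0000 = 0.0000

All forms give I(X;Y) = 0.0000 bits. ✓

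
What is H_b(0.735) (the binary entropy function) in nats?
0.5782 nats

The binary entropy function is:
H(p) = -p log(p) - (1-p) log(1-p)

H(0.735) = -0.735 × log_e(0.735) - 0.265 × log_e(0.265)
H(0.735) = 0.5782 nats

Note: Binary entropy is maximized at p=0.5 (H=1 bit) and minimized at p=0 or p=1 (H=0).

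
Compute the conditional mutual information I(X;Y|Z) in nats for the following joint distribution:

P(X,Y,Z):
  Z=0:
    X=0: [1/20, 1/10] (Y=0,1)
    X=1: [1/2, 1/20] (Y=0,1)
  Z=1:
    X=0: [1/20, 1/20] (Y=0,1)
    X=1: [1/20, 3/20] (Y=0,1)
0.1099 nats

Conditional mutual information: I(X;Y|Z) = H(X|Z) + H(Y|Z) - H(X,Y|Z)

H(Z) = 0.6109
H(X,Z) = 1.1655 → H(X|Z) = 0.5547
H(Y,Z) = 1.1655 → H(Y|Z) = 0.5547
H(X,Y,Z) = 1.6103 → H(X,Y|Z) = 0.9995

I(X;Y|Z) = 0.5547 + 0.5547 - 0.9995 = 0.1099 nats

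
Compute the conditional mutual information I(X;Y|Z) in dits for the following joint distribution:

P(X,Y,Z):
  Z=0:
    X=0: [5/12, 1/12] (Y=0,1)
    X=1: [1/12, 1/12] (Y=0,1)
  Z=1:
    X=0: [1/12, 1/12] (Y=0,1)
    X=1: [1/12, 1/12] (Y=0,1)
0.0148 dits

Conditional mutual information: I(X;Y|Z) = H(X|Z) + H(Y|Z) - H(X,Y|Z)

H(Z) = 0.2764
H(X,Z) = 0.5396 → H(X|Z) = 0.2632
H(Y,Z) = 0.5396 → H(Y|Z) = 0.2632
H(X,Y,Z) = 0.7879 → H(X,Y|Z) = 0.5115

I(X;Y|Z) = 0.2632 + 0.2632 - 0.5115 = 0.0148 dits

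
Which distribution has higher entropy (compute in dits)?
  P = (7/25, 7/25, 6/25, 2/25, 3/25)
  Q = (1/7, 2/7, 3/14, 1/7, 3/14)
Q

Computing entropies in dits:
H(P) = 0.6566
H(Q) = 0.6836

Distribution Q has higher entropy.

Intuition: The distribution closer to uniform (more spread out) has higher entropy.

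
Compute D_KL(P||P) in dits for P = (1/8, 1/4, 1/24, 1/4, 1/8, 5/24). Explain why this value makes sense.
0.0000 dits

KL divergence satisfies the Gibbs inequality: D_KL(P||Q) ≥ 0 for all distributions P, Q.

D_KL(P||Q) = Σ p(x) log(p(x)/q(x))
Each term is p(x) × log_10(p(x)/p(x)) = p(x) × log_10(1) = 0, so the sum is 0.
D_KL(P||Q) = 0.0000 dits

When P = Q, the KL divergence is exactly 0, as there is no 'divergence' between identical distributions.

This non-negativity is a fundamental property: relative entropy cannot be negative because it measures how different Q is from P.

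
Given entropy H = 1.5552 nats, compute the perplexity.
4.7360

Perplexity is e^H (or exp(H) for natural log).

H = 1.5552 nats
Perplexity = e^1.5552 = 4.7360

Interpretation: The model's uncertainty is equivalent to choosing uniformly among 4.7 options.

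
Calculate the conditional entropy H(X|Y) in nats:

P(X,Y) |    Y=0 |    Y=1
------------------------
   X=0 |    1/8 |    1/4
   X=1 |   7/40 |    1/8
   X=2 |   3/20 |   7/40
1.0729 nats

Using the chain rule: H(X|Y) = H(X,Y) - H(Y)

First, compute H(X,Y) = 1.7610 nats

Marginal P(Y) = (9/20, 11/20)
H(Y) = 0.6881 nats

H(X|Y) = H(X,Y) - H(Y) = 1.7610 - 0.6881 = 1.0729 nats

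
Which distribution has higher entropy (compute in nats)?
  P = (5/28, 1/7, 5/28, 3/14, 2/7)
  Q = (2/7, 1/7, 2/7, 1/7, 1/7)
P

Computing entropies in nats:
H(P) = 1.5813
H(Q) = 1.5498

Distribution P has higher entropy.

Intuition: The distribution closer to uniform (more spread out) has higher entropy.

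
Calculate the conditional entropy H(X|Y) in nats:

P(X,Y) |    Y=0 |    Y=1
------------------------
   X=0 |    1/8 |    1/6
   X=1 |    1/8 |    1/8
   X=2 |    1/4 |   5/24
1.0586 nats

Using the chain rule: H(X|Y) = H(X,Y) - H(Y)

First, compute H(X,Y) = 1.7518 nats

Marginal P(Y) = (1/2, 1/2)
H(Y) = 0.6931 nats

H(X|Y) = H(X,Y) - H(Y) = 1.7518 - 0.6931 = 1.0586 nats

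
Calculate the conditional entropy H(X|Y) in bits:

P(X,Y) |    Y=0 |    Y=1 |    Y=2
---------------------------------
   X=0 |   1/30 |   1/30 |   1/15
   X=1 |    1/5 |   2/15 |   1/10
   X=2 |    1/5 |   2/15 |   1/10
1.4035 bits

Using the chain rule: H(X|Y) = H(X,Y) - H(Y)

First, compute H(X,Y) = 2.9559 bits

Marginal P(Y) = (13/30, 3/10, 4/15)
H(Y) = 1.5524 bits

H(X|Y) = H(X,Y) - H(Y) = 2.9559 - 1.5524 = 1.4035 bits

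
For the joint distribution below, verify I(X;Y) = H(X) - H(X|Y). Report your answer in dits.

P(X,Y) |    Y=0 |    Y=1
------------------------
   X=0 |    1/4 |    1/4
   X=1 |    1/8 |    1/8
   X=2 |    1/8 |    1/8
I(X;Y) = 0.0000 dits

Mutual information has multiple equivalent forms:
- I(X;Y) = H(X) - H(X|Y)
- I(X;Y) = H(Y) - H(Y|X)
- I(X;Y) = H(X) + H(Y) - H(X,Y)

Computing all quantities:
H(X) = 0.4515, H(Y) = 0.3010, H(X,Y) = 0.7526
H(X|Y) = 0.4515, H(Y|X) = 0.3010

Verification:
H(X) - H(X|Y) = 0.4515 - 0.4515 = 0.0000
H(Y) - H(Y|X) = 0.3010 - 0.3010 = 0.0000
H(X) + H(Y) - H(X,Y) = 0.4515 + 0.3010 - 0.7526 = 0.0000

All forms give I(X;Y) = 0.0000 dits. ✓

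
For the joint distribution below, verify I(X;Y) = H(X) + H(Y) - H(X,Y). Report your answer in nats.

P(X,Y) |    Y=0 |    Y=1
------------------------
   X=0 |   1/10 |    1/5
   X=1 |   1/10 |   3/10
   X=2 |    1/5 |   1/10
I(X;Y) = 0.0662 nats

Mutual information has multiple equivalent forms:
- I(X;Y) = H(X) - H(X|Y)
- I(X;Y) = H(Y) - H(Y|X)
- I(X;Y) = H(X) + H(Y) - H(X,Y)

Computing all quantities:
H(X) = 1.0889, H(Y) = 0.6730, H(X,Y) = 1.6957
H(X|Y) = 1.0227, H(Y|X) = 0.6068

Verification:
H(X) - H(X|Y) = 1.0889 - 1.0227 = 0.0662
H(Y) - H(Y|X) = 0.6730 - 0.6068 = 0.0662
H(X) + H(Y) - H(X,Y) = 1.0889 + 0.6730 - 1.6957 = 0.0662

All forms give I(X;Y) = 0.0662 nats. ✓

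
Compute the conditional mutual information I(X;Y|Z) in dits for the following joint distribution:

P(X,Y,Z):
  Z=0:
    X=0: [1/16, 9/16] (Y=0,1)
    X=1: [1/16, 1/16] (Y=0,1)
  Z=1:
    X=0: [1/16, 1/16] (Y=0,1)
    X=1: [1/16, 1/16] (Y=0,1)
0.0209 dits

Conditional mutual information: I(X;Y|Z) = H(X|Z) + H(Y|Z) - H(X,Y|Z)

H(Z) = 0.2442
H(X,Z) = 0.4662 → H(X|Z) = 0.2220
H(Y,Z) = 0.4662 → H(Y|Z) = 0.2220
H(X,Y,Z) = 0.6674 → H(X,Y|Z) = 0.4231

I(X;Y|Z) = 0.2220 + 0.2220 - 0.4231 = 0.0209 dits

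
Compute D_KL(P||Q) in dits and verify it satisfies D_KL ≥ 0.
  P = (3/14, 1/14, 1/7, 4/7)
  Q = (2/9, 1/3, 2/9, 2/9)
0.1558 dits

KL divergence satisfies the Gibbs inequality: D_KL(P||Q) ≥ 0 for all distributions P, Q.

D_KL(P||Q) = Σ p(x) log(p(x)/q(x))
Term by term:
  x=0: 3/14 × log_10[(3/14)/(2/9)] = -0.0034
  x=1: 1/14 × log_10[(1/14)/(1/3)] = -0.0478
  x=2: 1/7 × log_10[(1/7)/(2/9)] = -0.0274
  x=3: 4/7 × log_10[(4/7)/(2/9)] = 0.2344
D_KL(P||Q) = 0.1558 dits

D_KL(P||Q) = 0.1558 ≥ 0 ✓

This non-negativity is a fundamental property: relative entropy cannot be negative because it measures how different Q is from P.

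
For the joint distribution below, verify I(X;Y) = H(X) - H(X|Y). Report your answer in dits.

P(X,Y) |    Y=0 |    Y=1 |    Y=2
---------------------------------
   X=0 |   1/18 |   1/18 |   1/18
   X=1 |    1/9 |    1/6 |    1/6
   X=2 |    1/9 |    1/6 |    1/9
I(X;Y) = 0.0024 dits

Mutual information has multiple equivalent forms:
- I(X;Y) = H(X) - H(X|Y)
- I(X;Y) = H(Y) - H(Y|X)
- I(X;Y) = H(X) + H(Y) - H(X,Y)

Computing all quantities:
H(X) = 0.4457, H(Y) = 0.4731, H(X,Y) = 0.9164
H(X|Y) = 0.4433, H(Y|X) = 0.4706

Verification:
H(X) - H(X|Y) = 0.4457 - 0.4433 = 0.0024
H(Y) - H(Y|X) = 0.4731 - 0.4706 = 0.0024
H(X) + H(Y) - H(X,Y) = 0.4457 + 0.4731 - 0.9164 = 0.0024

All forms give I(X;Y) = 0.0024 dits. ✓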